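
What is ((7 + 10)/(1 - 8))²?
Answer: 289/49 ≈ 5.8980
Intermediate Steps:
((7 + 10)/(1 - 8))² = (17/(-7))² = (17*(-⅐))² = (-17/7)² = 289/49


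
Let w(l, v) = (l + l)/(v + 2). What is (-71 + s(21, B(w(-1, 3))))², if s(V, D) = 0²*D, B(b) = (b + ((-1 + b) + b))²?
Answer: 5041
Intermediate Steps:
w(l, v) = 2*l/(2 + v) (w(l, v) = (2*l)/(2 + v) = 2*l/(2 + v))
B(b) = (-1 + 3*b)² (B(b) = (b + (-1 + 2*b))² = (-1 + 3*b)²)
s(V, D) = 0 (s(V, D) = 0*D = 0)
(-71 + s(21, B(w(-1, 3))))² = (-71 + 0)² = (-71)² = 5041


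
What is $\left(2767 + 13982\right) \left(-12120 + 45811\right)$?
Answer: $564290559$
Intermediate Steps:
$\left(2767 + 13982\right) \left(-12120 + 45811\right) = 16749 \cdot 33691 = 564290559$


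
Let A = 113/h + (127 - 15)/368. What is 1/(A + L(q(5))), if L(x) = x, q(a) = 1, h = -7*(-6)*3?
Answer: 2898/6379 ≈ 0.45430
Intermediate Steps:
h = 126 (h = 42*3 = 126)
A = 3481/2898 (A = 113/126 + (127 - 15)/368 = 113*(1/126) + 112*(1/368) = 113/126 + 7/23 = 3481/2898 ≈ 1.2012)
1/(A + L(q(5))) = 1/(3481/2898 + 1) = 1/(6379/2898) = 2898/6379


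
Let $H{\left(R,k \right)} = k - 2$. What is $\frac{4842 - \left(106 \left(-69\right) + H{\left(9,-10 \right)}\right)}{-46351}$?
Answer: $- \frac{12168}{46351} \approx -0.26252$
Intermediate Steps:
$H{\left(R,k \right)} = -2 + k$ ($H{\left(R,k \right)} = k - 2 = -2 + k$)
$\frac{4842 - \left(106 \left(-69\right) + H{\left(9,-10 \right)}\right)}{-46351} = \frac{4842 - \left(106 \left(-69\right) - 12\right)}{-46351} = \left(4842 - \left(-7314 - 12\right)\right) \left(- \frac{1}{46351}\right) = \left(4842 - -7326\right) \left(- \frac{1}{46351}\right) = \left(4842 + 7326\right) \left(- \frac{1}{46351}\right) = 12168 \left(- \frac{1}{46351}\right) = - \frac{12168}{46351}$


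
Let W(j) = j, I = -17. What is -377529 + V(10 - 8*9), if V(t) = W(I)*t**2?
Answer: -442877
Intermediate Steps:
V(t) = -17*t**2
-377529 + V(10 - 8*9) = -377529 - 17*(10 - 8*9)**2 = -377529 - 17*(10 - 72)**2 = -377529 - 17*(-62)**2 = -377529 - 17*3844 = -377529 - 65348 = -442877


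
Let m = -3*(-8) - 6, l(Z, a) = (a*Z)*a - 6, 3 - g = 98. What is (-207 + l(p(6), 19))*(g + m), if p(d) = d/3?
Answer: -39193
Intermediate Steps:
p(d) = d/3 (p(d) = d*(⅓) = d/3)
g = -95 (g = 3 - 1*98 = 3 - 98 = -95)
l(Z, a) = -6 + Z*a² (l(Z, a) = (Z*a)*a - 6 = Z*a² - 6 = -6 + Z*a²)
m = 18 (m = 24 - 6 = 18)
(-207 + l(p(6), 19))*(g + m) = (-207 + (-6 + ((⅓)*6)*19²))*(-95 + 18) = (-207 + (-6 + 2*361))*(-77) = (-207 + (-6 + 722))*(-77) = (-207 + 716)*(-77) = 509*(-77) = -39193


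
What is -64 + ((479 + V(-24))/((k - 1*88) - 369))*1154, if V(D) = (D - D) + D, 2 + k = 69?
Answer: -4231/3 ≈ -1410.3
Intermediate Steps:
k = 67 (k = -2 + 69 = 67)
V(D) = D (V(D) = 0 + D = D)
-64 + ((479 + V(-24))/((k - 1*88) - 369))*1154 = -64 + ((479 - 24)/((67 - 1*88) - 369))*1154 = -64 + (455/((67 - 88) - 369))*1154 = -64 + (455/(-21 - 369))*1154 = -64 + (455/(-390))*1154 = -64 + (455*(-1/390))*1154 = -64 - 7/6*1154 = -64 - 4039/3 = -4231/3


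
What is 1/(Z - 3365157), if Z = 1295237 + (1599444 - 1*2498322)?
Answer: -1/2968798 ≈ -3.3684e-7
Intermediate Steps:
Z = 396359 (Z = 1295237 + (1599444 - 2498322) = 1295237 - 898878 = 396359)
1/(Z - 3365157) = 1/(396359 - 3365157) = 1/(-2968798) = -1/2968798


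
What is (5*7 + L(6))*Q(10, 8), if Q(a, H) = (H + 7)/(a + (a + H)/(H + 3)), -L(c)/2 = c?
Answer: 3795/128 ≈ 29.648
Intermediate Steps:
L(c) = -2*c
Q(a, H) = (7 + H)/(a + (H + a)/(3 + H))
(5*7 + L(6))*Q(10, 8) = (5*7 - 2*6)*((21 + 8² + 10*8)/(8 + 4*10 + 8*10)) = (35 - 12)*((21 + 64 + 80)/(8 + 40 + 80)) = 23*(165/128) = 3795/128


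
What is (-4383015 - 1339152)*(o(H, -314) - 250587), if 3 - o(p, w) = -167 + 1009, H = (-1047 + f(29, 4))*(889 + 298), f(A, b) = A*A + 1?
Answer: 1438701560142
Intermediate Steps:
f(A, b) = 1 + A² (f(A, b) = A² + 1 = 1 + A²)
H = -243335 (H = (-1047 + (1 + 29²))*(889 + 298) = (-1047 + (1 + 841))*1187 = (-1047 + 842)*1187 = -205*1187 = -243335)
o(p, w) = -839 (o(p, w) = 3 - (-167 + 1009) = 3 - 1*842 = 3 - 842 = -839)
(-4383015 - 1339152)*(o(H, -314) - 250587) = (-4383015 - 1339152)*(-839 - 250587) = -5722167*(-251426) = 1438701560142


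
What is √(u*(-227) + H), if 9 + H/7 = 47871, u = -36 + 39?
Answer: √334353 ≈ 578.23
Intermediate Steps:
u = 3
H = 335034 (H = -63 + 7*47871 = -63 + 335097 = 335034)
√(u*(-227) + H) = √(3*(-227) + 335034) = √(-681 + 335034) = √334353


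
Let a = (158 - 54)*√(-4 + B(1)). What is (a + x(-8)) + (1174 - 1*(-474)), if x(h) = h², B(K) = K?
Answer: 1712 + 104*I*√3 ≈ 1712.0 + 180.13*I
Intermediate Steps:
a = 104*I*√3 (a = (158 - 54)*√(-4 + 1) = 104*√(-3) = 104*(I*√3) = 104*I*√3 ≈ 180.13*I)
(a + x(-8)) + (1174 - 1*(-474)) = (104*I*√3 + (-8)²) + (1174 - 1*(-474)) = (104*I*√3 + 64) + (1174 + 474) = (64 + 104*I*√3) + 1648 = 1712 + 104*I*√3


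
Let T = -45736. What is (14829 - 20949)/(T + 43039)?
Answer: 2040/899 ≈ 2.2692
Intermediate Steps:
(14829 - 20949)/(T + 43039) = (14829 - 20949)/(-45736 + 43039) = -6120/(-2697) = -6120*(-1/2697) = 2040/899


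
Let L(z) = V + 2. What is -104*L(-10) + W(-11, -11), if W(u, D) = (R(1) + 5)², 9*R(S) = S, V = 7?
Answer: -73700/81 ≈ -909.88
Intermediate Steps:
R(S) = S/9
L(z) = 9 (L(z) = 7 + 2 = 9)
W(u, D) = 2116/81 (W(u, D) = ((⅑)*1 + 5)² = (⅑ + 5)² = (46/9)² = 2116/81)
-104*L(-10) + W(-11, -11) = -104*9 + 2116/81 = -936 + 2116/81 = -73700/81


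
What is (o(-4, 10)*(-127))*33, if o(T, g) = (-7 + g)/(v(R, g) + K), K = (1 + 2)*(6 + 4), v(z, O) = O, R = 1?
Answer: -12573/40 ≈ -314.33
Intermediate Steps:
K = 30 (K = 3*10 = 30)
o(T, g) = (-7 + g)/(30 + g) (o(T, g) = (-7 + g)/(g + 30) = (-7 + g)/(30 + g))
(o(-4, 10)*(-127))*33 = (((-7 + 10)/(30 + 10))*(-127))*33 = ((3/40)*(-127))*33 = -381/40*33 = -12573/40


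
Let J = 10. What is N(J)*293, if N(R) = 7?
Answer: 2051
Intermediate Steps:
N(J)*293 = 7*293 = 2051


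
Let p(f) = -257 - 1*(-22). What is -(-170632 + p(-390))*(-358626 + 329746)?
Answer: -4934638960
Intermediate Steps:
p(f) = -235 (p(f) = -257 + 22 = -235)
-(-170632 + p(-390))*(-358626 + 329746) = -(-170632 - 235)*(-358626 + 329746) = -(-170867)*(-28880) = -1*4934638960 = -4934638960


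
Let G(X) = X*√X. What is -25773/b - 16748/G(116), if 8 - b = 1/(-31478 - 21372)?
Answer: -1362103050/422801 - 4187*√29/1682 ≈ -3235.0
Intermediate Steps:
G(X) = X^(3/2)
b = 422801/52850 (b = 8 - 1/(-31478 - 21372) = 8 - 1/(-52850) = 8 - 1*(-1/52850) = 8 + 1/52850 = 422801/52850 ≈ 8.0000)
-25773/b - 16748/G(116) = -25773/422801/52850 - 16748*√29/6728 = -25773*52850/422801 - 16748*√29/6728 = -1362103050/422801 - 4187*√29/1682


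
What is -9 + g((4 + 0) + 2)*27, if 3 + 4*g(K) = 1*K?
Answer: 45/4 ≈ 11.250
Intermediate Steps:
g(K) = -3/4 + K/4 (g(K) = -3/4 + (1*K)/4 = -3/4 + K/4)
-9 + g((4 + 0) + 2)*27 = -9 + (-3/4 + ((4 + 0) + 2)/4)*27 = -9 + (-3/4 + (4 + 2)/4)*27 = -9 + (-3/4 + (1/4)*6)*27 = -9 + (-3/4 + 3/2)*27 = -9 + (3/4)*27 = -9 + 81/4 = 45/4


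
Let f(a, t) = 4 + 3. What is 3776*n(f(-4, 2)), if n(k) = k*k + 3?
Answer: 196352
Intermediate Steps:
f(a, t) = 7
n(k) = 3 + k² (n(k) = k² + 3 = 3 + k²)
3776*n(f(-4, 2)) = 3776*(3 + 7²) = 3776*(3 + 49) = 3776*52 = 196352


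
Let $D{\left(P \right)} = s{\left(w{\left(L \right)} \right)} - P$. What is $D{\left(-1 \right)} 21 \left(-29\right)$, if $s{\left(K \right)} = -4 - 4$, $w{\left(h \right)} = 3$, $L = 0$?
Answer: $4263$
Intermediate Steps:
$s{\left(K \right)} = -8$ ($s{\left(K \right)} = -4 - 4 = -8$)
$D{\left(P \right)} = -8 - P$
$D{\left(-1 \right)} 21 \left(-29\right) = \left(-8 - -1\right) 21 \left(-29\right) = \left(-8 + 1\right) 21 \left(-29\right) = \left(-7\right) 21 \left(-29\right) = \left(-147\right) \left(-29\right) = 4263$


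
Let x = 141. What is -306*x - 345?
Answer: -43491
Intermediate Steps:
-306*x - 345 = -306*141 - 345 = -43146 - 345 = -43491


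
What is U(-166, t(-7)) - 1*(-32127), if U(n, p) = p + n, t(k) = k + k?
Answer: 31947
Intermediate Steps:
t(k) = 2*k
U(n, p) = n + p
U(-166, t(-7)) - 1*(-32127) = (-166 + 2*(-7)) - 1*(-32127) = (-166 - 14) + 32127 = -180 + 32127 = 31947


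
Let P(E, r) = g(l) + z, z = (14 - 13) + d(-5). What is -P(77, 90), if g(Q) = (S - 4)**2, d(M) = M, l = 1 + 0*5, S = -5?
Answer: -77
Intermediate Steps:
l = 1 (l = 1 + 0 = 1)
g(Q) = 81 (g(Q) = (-5 - 4)**2 = (-9)**2 = 81)
z = -4 (z = (14 - 13) - 5 = 1 - 5 = -4)
P(E, r) = 77 (P(E, r) = 81 - 4 = 77)
-P(77, 90) = -1*77 = -77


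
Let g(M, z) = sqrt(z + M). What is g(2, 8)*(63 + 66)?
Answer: 129*sqrt(10) ≈ 407.93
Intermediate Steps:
g(M, z) = sqrt(M + z)
g(2, 8)*(63 + 66) = sqrt(2 + 8)*(63 + 66) = sqrt(10)*129 = 129*sqrt(10)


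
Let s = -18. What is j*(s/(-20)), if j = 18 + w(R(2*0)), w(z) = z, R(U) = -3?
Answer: 27/2 ≈ 13.500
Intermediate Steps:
j = 15 (j = 18 - 3 = 15)
j*(s/(-20)) = 15*(-18/(-20)) = 15*(-18*(-1/20)) = 15*(9/10) = 27/2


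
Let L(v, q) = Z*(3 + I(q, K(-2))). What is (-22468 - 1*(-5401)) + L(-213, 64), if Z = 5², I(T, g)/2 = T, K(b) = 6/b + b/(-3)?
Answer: -13792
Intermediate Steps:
K(b) = 6/b - b/3 (K(b) = 6/b + b*(-⅓) = 6/b - b/3)
I(T, g) = 2*T
Z = 25
L(v, q) = 75 + 50*q (L(v, q) = 25*(3 + 2*q) = 75 + 50*q)
(-22468 - 1*(-5401)) + L(-213, 64) = (-22468 - 1*(-5401)) + (75 + 50*64) = (-22468 + 5401) + (75 + 3200) = -17067 + 3275 = -13792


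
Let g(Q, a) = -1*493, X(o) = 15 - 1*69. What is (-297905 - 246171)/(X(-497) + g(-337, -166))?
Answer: 544076/547 ≈ 994.65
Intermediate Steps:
X(o) = -54 (X(o) = 15 - 69 = -54)
g(Q, a) = -493
(-297905 - 246171)/(X(-497) + g(-337, -166)) = (-297905 - 246171)/(-54 - 493) = -544076/(-547) = -544076*(-1/547) = 544076/547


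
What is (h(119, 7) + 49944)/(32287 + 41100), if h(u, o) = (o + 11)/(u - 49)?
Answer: 1748049/2568545 ≈ 0.68056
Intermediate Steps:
h(u, o) = (11 + o)/(-49 + u)
(h(119, 7) + 49944)/(32287 + 41100) = ((11 + 7)/(-49 + 119) + 49944)/(32287 + 41100) = (18/70 + 49944)/73387 = ((1/70)*18 + 49944)*(1/73387) = (9/35 + 49944)*(1/73387) = (1748049/35)*(1/73387) = 1748049/2568545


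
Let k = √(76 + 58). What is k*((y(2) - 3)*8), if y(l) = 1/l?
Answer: -20*√134 ≈ -231.52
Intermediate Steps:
k = √134 ≈ 11.576
k*((y(2) - 3)*8) = √134*((1/2 - 3)*8) = √134*((½ - 3)*8) = √134*(-5/2*8) = √134*(-20) = -20*√134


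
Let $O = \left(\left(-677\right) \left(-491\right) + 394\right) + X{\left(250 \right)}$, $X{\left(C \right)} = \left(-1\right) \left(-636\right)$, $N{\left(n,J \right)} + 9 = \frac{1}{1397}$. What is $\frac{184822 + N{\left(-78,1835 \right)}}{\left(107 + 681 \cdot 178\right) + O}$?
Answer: $\frac{129091881}{317651257} \approx 0.40639$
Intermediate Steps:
$N{\left(n,J \right)} = - \frac{12572}{1397}$ ($N{\left(n,J \right)} = -9 + \frac{1}{1397} = - \frac{12572}{1397}$)
$X{\left(C \right)} = 636$
$O = 333437$ ($O = \left(\left(-677\right) \left(-491\right) + 394\right) + 636 = \left(332407 + 394\right) + 636 = 332801 + 636 = 333437$)
$\frac{184822 + N{\left(-78,1835 \right)}}{\left(107 + 681 \cdot 178\right) + O} = \frac{184822 - \frac{12572}{1397}}{\left(107 + 681 \cdot 178\right) + 333437} = \frac{258183762}{1397 \left(\left(107 + 121218\right) + 333437\right)} = \frac{258183762}{1397 \left(121325 + 333437\right)} = \frac{258183762}{1397 \cdot 454762} = \frac{258183762}{1397} \cdot \frac{1}{454762} = \frac{129091881}{317651257}$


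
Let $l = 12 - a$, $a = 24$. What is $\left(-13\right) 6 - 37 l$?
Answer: $366$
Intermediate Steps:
$l = -12$ ($l = 12 - 24 = -12$)
$\left(-13\right) 6 - 37 l = \left(-13\right) 6 - -444 = -78 + 444 = 366$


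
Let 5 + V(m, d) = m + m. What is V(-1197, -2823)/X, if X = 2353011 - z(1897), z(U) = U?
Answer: -2399/2351114 ≈ -0.0010204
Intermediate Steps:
V(m, d) = -5 + 2*m (V(m, d) = -5 + (m + m) = -5 + 2*m)
X = 2351114 (X = 2353011 - 1*1897 = 2353011 - 1897 = 2351114)
V(-1197, -2823)/X = (-5 + 2*(-1197))/2351114 = (-5 - 2394)*(1/2351114) = -2399*1/2351114 = -2399/2351114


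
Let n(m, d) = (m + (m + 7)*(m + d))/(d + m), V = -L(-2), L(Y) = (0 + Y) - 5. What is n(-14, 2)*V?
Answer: -245/6 ≈ -40.833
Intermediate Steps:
L(Y) = -5 + Y (L(Y) = Y - 5 = -5 + Y)
V = 7 (V = -(-5 - 2) = -1*(-7) = 7)
n(m, d) = (m + (7 + m)*(d + m))/(d + m)
n(-14, 2)*V = (((-14)**2 + 7*2 + 8*(-14) + 2*(-14))/(2 - 14))*7 = ((196 + 14 - 112 - 28)/(-12))*7 = -1/12*70*7 = -35/6*7 = -245/6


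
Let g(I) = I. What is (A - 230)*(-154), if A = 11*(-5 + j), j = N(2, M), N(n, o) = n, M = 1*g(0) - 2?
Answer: 40502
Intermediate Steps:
M = -2 (M = 1*0 - 2 = 0 - 2 = -2)
j = 2
A = -33 (A = 11*(-5 + 2) = 11*(-3) = -33)
(A - 230)*(-154) = (-33 - 230)*(-154) = -263*(-154) = 40502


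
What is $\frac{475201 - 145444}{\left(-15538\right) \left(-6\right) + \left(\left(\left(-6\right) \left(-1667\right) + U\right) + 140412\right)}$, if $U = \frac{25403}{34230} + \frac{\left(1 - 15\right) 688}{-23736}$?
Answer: $\frac{37087769790}{27402544847} \approx 1.3534$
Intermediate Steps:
$U = \frac{129107}{112470}$ ($U = 25403 \cdot \frac{1}{34230} + \left(-14\right) 688 \left(- \frac{1}{23736}\right) = \frac{3629}{4890} - - \frac{28}{69} = \frac{3629}{4890} + \frac{28}{69} = \frac{129107}{112470} \approx 1.1479$)
$\frac{475201 - 145444}{\left(-15538\right) \left(-6\right) + \left(\left(\left(-6\right) \left(-1667\right) + U\right) + 140412\right)} = \frac{475201 - 145444}{\left(-15538\right) \left(-6\right) + \left(\left(\left(-6\right) \left(-1667\right) + \frac{129107}{112470}\right) + 140412\right)} = \frac{329757}{93228 + \left(\left(10002 + \frac{129107}{112470}\right) + 140412\right)} = \frac{329757}{93228 + \left(\frac{1125054047}{112470} + 140412\right)} = \frac{329757}{93228 + \frac{16917191687}{112470}} = \frac{329757}{\frac{27402544847}{112470}} = 329757 \cdot \frac{112470}{27402544847} = \frac{37087769790}{27402544847}$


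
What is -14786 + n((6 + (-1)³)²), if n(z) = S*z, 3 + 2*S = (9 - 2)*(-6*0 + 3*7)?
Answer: -12986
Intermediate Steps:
S = 72 (S = -3/2 + ((9 - 2)*(-6*0 + 3*7))/2 = -3/2 + (7*(0 + 21))/2 = -3/2 + (7*21)/2 = -3/2 + (½)*147 = -3/2 + 147/2 = 72)
n(z) = 72*z
-14786 + n((6 + (-1)³)²) = -14786 + 72*(6 + (-1)³)² = -14786 + 72*(6 - 1)² = -14786 + 72*5² = -14786 + 72*25 = -14786 + 1800 = -12986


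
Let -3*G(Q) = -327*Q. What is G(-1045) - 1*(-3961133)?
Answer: 3847228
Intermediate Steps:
G(Q) = 109*Q (G(Q) = -(-109)*Q = 109*Q)
G(-1045) - 1*(-3961133) = 109*(-1045) - 1*(-3961133) = -113905 + 3961133 = 3847228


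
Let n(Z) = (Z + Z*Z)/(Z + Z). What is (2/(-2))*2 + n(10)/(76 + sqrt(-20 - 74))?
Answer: (-4*sqrt(94) + 293*I)/(2*(sqrt(94) - 76*I)) ≈ -1.9288 - 0.0090842*I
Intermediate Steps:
n(Z) = (Z + Z**2)/(2*Z) (n(Z) = (Z + Z**2)/((2*Z)) = (Z + Z**2)*(1/(2*Z)) = (Z + Z**2)/(2*Z))
(2/(-2))*2 + n(10)/(76 + sqrt(-20 - 74)) = (2/(-2))*2 + (1/2 + (1/2)*10)/(76 + sqrt(-20 - 74)) = (2*(-1/2))*2 + (1/2 + 5)/(76 + sqrt(-94)) = -1*2 + 11/(2*(76 + I*sqrt(94))) = -2 + 11/(2*(76 + I*sqrt(94)))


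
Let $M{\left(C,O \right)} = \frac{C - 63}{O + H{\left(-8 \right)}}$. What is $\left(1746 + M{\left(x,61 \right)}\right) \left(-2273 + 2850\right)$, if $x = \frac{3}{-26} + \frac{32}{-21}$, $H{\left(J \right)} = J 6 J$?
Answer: $\frac{244757818679}{242970} \approx 1.0074 \cdot 10^{6}$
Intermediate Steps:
$H{\left(J \right)} = 6 J^{2}$ ($H{\left(J \right)} = 6 J J = 6 J^{2}$)
$x = - \frac{895}{546}$ ($x = 3 \left(- \frac{1}{26}\right) + 32 \left(- \frac{1}{21}\right) = - \frac{3}{26} - \frac{32}{21} = - \frac{895}{546} \approx -1.6392$)
$M{\left(C,O \right)} = \frac{-63 + C}{384 + O}$ ($M{\left(C,O \right)} = \frac{C - 63}{O + 6 \left(-8\right)^{2}} = \frac{-63 + C}{O + 6 \cdot 64} = \frac{-63 + C}{O + 384} = \frac{-63 + C}{384 + O}$)
$\left(1746 + M{\left(x,61 \right)}\right) \left(-2273 + 2850\right) = \left(1746 + \frac{-63 - \frac{895}{546}}{384 + 61}\right) \left(-2273 + 2850\right) = \left(1746 + \frac{1}{445} \left(- \frac{35293}{546}\right)\right) 577 = \left(1746 - \frac{35293}{242970}\right) 577 = \frac{424190327}{242970} \cdot 577 = \frac{244757818679}{242970}$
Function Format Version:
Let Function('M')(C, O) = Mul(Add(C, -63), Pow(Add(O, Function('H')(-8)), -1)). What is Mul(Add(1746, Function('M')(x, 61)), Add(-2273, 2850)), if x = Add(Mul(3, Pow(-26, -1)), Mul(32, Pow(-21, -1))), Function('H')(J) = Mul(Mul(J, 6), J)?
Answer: Rational(244757818679, 242970) ≈ 1.0074e+6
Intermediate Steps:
Function('H')(J) = Mul(6, Pow(J, 2)) (Function('H')(J) = Mul(Mul(6, J), J) = Mul(6, Pow(J, 2)))
x = Rational(-895, 546) (x = Add(Mul(3, Rational(-1, 26)), Mul(32, Rational(-1, 21))) = Add(Rational(-3, 26), Rational(-32, 21)) = Rational(-895, 546) ≈ -1.6392)
Function('M')(C, O) = Mul(Pow(Add(384, O), -1), Add(-63, C)) (Function('M')(C, O) = Mul(Add(C, -63), Pow(Add(O, Mul(6, Pow(-8, 2))), -1)) = Mul(Add(-63, C), Pow(Add(O, Mul(6, 64)), -1)) = Mul(Add(-63, C), Pow(Add(O, 384), -1)) = Mul(Add(-63, C), Pow(Add(384, O), -1)) = Mul(Pow(Add(384, O), -1), Add(-63, C)))
Mul(Add(1746, Function('M')(x, 61)), Add(-2273, 2850)) = Mul(Add(1746, Mul(Pow(Add(384, 61), -1), Add(-63, Rational(-895, 546)))), Add(-2273, 2850)) = Mul(Add(1746, Mul(Pow(445, -1), Rational(-35293, 546))), 577) = Mul(Add(1746, Mul(Rational(1, 445), Rational(-35293, 546))), 577) = Mul(Add(1746, Rational(-35293, 242970)), 577) = Mul(Rational(424190327, 242970), 577) = Rational(244757818679, 242970)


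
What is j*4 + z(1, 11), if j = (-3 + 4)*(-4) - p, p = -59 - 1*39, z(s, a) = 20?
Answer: 396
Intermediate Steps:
p = -98 (p = -59 - 39 = -98)
j = 94 (j = (-3 + 4)*(-4) - 1*(-98) = 1*(-4) + 98 = -4 + 98 = 94)
j*4 + z(1, 11) = 94*4 + 20 = 376 + 20 = 396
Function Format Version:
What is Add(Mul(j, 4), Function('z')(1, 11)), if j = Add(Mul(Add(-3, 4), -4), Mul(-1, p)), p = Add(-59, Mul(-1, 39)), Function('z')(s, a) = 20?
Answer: 396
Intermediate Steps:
p = -98 (p = Add(-59, -39) = -98)
j = 94 (j = Add(Mul(Add(-3, 4), -4), Mul(-1, -98)) = Add(Mul(1, -4), 98) = Add(-4, 98) = 94)
Add(Mul(j, 4), Function('z')(1, 11)) = Add(Mul(94, 4), 20) = Add(376, 20) = 396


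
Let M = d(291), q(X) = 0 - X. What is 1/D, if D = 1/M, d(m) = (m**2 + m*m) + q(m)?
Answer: 169071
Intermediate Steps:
q(X) = -X
d(m) = -m + 2*m**2 (d(m) = (m**2 + m*m) - m = (m**2 + m**2) - m = 2*m**2 - m = -m + 2*m**2)
M = 169071 (M = 291*(-1 + 2*291) = 291*(-1 + 582) = 291*581 = 169071)
D = 1/169071 ≈ 5.9147e-6
1/D = 1/(1/169071) = 169071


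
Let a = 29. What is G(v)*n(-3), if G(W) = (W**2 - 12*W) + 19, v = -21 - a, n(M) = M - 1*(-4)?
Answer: 3119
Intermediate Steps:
n(M) = 4 + M (n(M) = M + 4 = 4 + M)
v = -50 (v = -21 - 1*29 = -21 - 29 = -50)
G(W) = 19 + W**2 - 12*W
G(v)*n(-3) = (19 + (-50)**2 - 12*(-50))*(4 - 3) = (19 + 2500 + 600)*1 = 3119*1 = 3119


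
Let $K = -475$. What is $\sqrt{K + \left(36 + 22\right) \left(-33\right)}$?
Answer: $i \sqrt{2389} \approx 48.877 i$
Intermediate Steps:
$\sqrt{K + \left(36 + 22\right) \left(-33\right)} = \sqrt{-475 + \left(36 + 22\right) \left(-33\right)} = \sqrt{-475 + 58 \left(-33\right)} = \sqrt{-475 - 1914} = \sqrt{-2389} = i \sqrt{2389}$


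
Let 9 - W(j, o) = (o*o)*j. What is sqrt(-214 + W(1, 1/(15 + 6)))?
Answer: I*sqrt(90406)/21 ≈ 14.318*I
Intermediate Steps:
W(j, o) = 9 - j*o**2 (W(j, o) = 9 - o*o*j = 9 - o**2*j = 9 - j*o**2)
sqrt(-214 + W(1, 1/(15 + 6))) = sqrt(-214 + (9 - 1*1*(1/(15 + 6))**2)) = sqrt(-214 + (9 - 1*1*(1/21)**2)) = sqrt(-214 + (9 - 1*1*1/441)) = sqrt(-214 + (9 - 1/441)) = sqrt(-214 + 3968/441) = sqrt(-90406/441) = I*sqrt(90406)/21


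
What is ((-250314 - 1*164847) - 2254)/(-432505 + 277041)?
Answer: 417415/155464 ≈ 2.6850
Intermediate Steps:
((-250314 - 1*164847) - 2254)/(-432505 + 277041) = ((-250314 - 164847) - 2254)/(-155464) = (-415161 - 2254)*(-1/155464) = -417415*(-1/155464) = 417415/155464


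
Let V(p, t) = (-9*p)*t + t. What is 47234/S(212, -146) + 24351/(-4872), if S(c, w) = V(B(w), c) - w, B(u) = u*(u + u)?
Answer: -6738016809/1347944824 ≈ -4.9987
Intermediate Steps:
B(u) = 2*u**2 (B(u) = u*(2*u) = 2*u**2)
V(p, t) = t - 9*p*t (V(p, t) = -9*p*t + t = t - 9*p*t)
S(c, w) = -w + c*(1 - 18*w**2) (S(c, w) = c*(1 - 18*w**2) - w = -w + c*(1 - 18*w**2))
47234/S(212, -146) + 24351/(-4872) = 47234/(212 - 1*(-146) - 18*212*(-146)**2) + 24351/(-4872) = 47234/(212 + 146 - 18*212*21316) + 24351*(-1/4872) = 47234/(212 + 146 - 81341856) - 8117/1624 = 47234/(-81341498) - 8117/1624 = 47234*(-1/81341498) - 8117/1624 = -23617/40670749 - 8117/1624 = -6738016809/1347944824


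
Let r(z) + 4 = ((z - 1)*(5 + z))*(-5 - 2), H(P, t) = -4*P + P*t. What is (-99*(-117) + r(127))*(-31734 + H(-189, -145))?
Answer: 374611185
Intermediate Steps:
r(z) = -4 - 7*(-1 + z)*(5 + z) (r(z) = -4 + ((z - 1)*(5 + z))*(-5 - 2) = -4 + ((-1 + z)*(5 + z))*(-7) = -4 - 7*(-1 + z)*(5 + z))
(-99*(-117) + r(127))*(-31734 + H(-189, -145)) = (-99*(-117) + (31 - 28*127 - 7*127**2))*(-31734 - 189*(-4 - 145)) = (11583 + (31 - 3556 - 7*16129))*(-31734 - 189*(-149)) = (11583 + (31 - 3556 - 112903))*(-31734 + 28161) = (11583 - 116428)*(-3573) = -104845*(-3573) = 374611185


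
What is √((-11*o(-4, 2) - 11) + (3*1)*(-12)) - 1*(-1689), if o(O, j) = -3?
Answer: 1689 + I*√14 ≈ 1689.0 + 3.7417*I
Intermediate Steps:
√((-11*o(-4, 2) - 11) + (3*1)*(-12)) - 1*(-1689) = √((-11*(-3) - 11) + (3*1)*(-12)) - 1*(-1689) = √((33 - 11) + 3*(-12)) + 1689 = √(22 - 36) + 1689 = √(-14) + 1689 = I*√14 + 1689 = 1689 + I*√14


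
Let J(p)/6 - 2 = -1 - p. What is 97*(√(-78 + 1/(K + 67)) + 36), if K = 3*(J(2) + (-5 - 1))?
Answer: 3492 + 97*I*√74927/31 ≈ 3492.0 + 856.5*I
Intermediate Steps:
J(p) = 6 - 6*p (J(p) = 12 + 6*(-1 - p) = 12 + (-6 - 6*p) = 6 - 6*p)
K = -36 (K = 3*((6 - 6*2) + (-5 - 1)) = 3*((6 - 12) - 6) = 3*(-6 - 6) = 3*(-12) = -36)
97*(√(-78 + 1/(K + 67)) + 36) = 97*(√(-78 + 1/(-36 + 67)) + 36) = 97*(√(-78 + 1/31) + 36) = 97*(√(-2417/31) + 36) = 97*(I*√74927/31 + 36) = 97*(36 + I*√74927/31) = 3492 + 97*I*√74927/31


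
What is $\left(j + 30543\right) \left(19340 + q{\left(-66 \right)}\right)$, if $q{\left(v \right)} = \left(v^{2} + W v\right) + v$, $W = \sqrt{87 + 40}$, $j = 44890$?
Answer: $1782481790 - 4978578 \sqrt{127} \approx 1.7264 \cdot 10^{9}$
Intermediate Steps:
$W = \sqrt{127} \approx 11.269$
$q{\left(v \right)} = v + v^{2} + v \sqrt{127}$ ($q{\left(v \right)} = \left(v^{2} + \sqrt{127} v\right) + v = \left(v^{2} + v \sqrt{127}\right) + v = v + v^{2} + v \sqrt{127}$)
$\left(j + 30543\right) \left(19340 + q{\left(-66 \right)}\right) = \left(44890 + 30543\right) \left(19340 - 66 \left(1 - 66 + \sqrt{127}\right)\right) = 75433 \left(19340 - 66 \left(-65 + \sqrt{127}\right)\right) = 75433 \left(19340 + \left(4290 - 66 \sqrt{127}\right)\right) = 75433 \left(23630 - 66 \sqrt{127}\right) = 1782481790 - 4978578 \sqrt{127}$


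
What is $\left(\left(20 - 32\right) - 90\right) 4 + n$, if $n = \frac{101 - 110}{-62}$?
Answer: $- \frac{25287}{62} \approx -407.85$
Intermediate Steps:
$n = \frac{9}{62}$ ($n = \left(- \frac{1}{62}\right) \left(-9\right) = \frac{9}{62} \approx 0.14516$)
$\left(\left(20 - 32\right) - 90\right) 4 + n = \left(\left(20 - 32\right) - 90\right) 4 + \frac{9}{62} = \left(-12 - 90\right) 4 + \frac{9}{62} = \left(-102\right) 4 + \frac{9}{62} = -408 + \frac{9}{62} = - \frac{25287}{62}$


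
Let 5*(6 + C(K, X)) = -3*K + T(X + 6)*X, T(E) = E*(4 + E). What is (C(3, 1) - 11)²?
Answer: 289/25 ≈ 11.560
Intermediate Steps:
C(K, X) = -6 - 3*K/5 + X*(6 + X)*(10 + X)/5 (C(K, X) = -6 + (-3*K + ((X + 6)*(4 + (X + 6)))*X)/5 = -6 + (-3*K + ((6 + X)*(4 + (6 + X)))*X)/5 = -6 + (-3*K + ((6 + X)*(10 + X))*X)/5 = -6 + (-3*K + X*(6 + X)*(10 + X))/5 = -6 + (-3*K/5 + X*(6 + X)*(10 + X)/5) = -6 - 3*K/5 + X*(6 + X)*(10 + X)/5)
(C(3, 1) - 11)² = ((-6 - ⅗*3 + (⅕)*1*(6 + 1)*(10 + 1)) - 11)² = ((-6 - 9/5 + (⅕)*1*7*11) - 11)² = ((-6 - 9/5 + 77/5) - 11)² = (38/5 - 11)² = (-17/5)² = 289/25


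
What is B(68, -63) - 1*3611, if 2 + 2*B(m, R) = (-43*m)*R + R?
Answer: 176925/2 ≈ 88463.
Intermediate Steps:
B(m, R) = -1 + R/2 - 43*R*m/2 (B(m, R) = -1 + ((-43*m)*R + R)/2 = -1 + (-43*R*m + R)/2 = -1 + (R - 43*R*m)/2 = -1 + (R/2 - 43*R*m/2) = -1 + R/2 - 43*R*m/2)
B(68, -63) - 1*3611 = (-1 + (½)*(-63) - 43/2*(-63)*68) - 1*3611 = (-1 - 63/2 + 92106) - 3611 = 184147/2 - 3611 = 176925/2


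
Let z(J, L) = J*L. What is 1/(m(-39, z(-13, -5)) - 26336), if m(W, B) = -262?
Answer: -1/26598 ≈ -3.7597e-5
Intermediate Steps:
1/(m(-39, z(-13, -5)) - 26336) = 1/(-262 - 26336) = 1/(-26598) = -1/26598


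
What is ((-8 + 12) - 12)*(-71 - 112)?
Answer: 1464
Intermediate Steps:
((-8 + 12) - 12)*(-71 - 112) = (4 - 12)*(-183) = -8*(-183) = 1464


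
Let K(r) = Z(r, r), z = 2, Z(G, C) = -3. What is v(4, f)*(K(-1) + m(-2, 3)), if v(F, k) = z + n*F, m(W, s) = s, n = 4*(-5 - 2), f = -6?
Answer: 0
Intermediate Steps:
n = -28 (n = 4*(-7) = -28)
v(F, k) = 2 - 28*F
K(r) = -3
v(4, f)*(K(-1) + m(-2, 3)) = (2 - 28*4)*(-3 + 3) = (2 - 112)*0 = -110*0 = 0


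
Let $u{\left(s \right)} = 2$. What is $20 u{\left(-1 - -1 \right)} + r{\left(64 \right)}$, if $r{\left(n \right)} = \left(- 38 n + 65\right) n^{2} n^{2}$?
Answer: $-39711670232$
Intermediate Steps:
$r{\left(n \right)} = n^{4} \left(65 - 38 n\right)$ ($r{\left(n \right)} = \left(65 - 38 n\right) n^{2} n^{2} = n^{2} \left(65 - 38 n\right) n^{2} = n^{4} \left(65 - 38 n\right)$)
$20 u{\left(-1 - -1 \right)} + r{\left(64 \right)} = 20 \cdot 2 + 64^{4} \left(65 - 2432\right) = 40 + 16777216 \left(65 - 2432\right) = 40 + 16777216 \left(-2367\right) = 40 - 39711670272 = -39711670232$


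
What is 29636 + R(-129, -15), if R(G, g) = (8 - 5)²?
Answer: 29645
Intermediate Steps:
R(G, g) = 9 (R(G, g) = 3² = 9)
29636 + R(-129, -15) = 29636 + 9 = 29645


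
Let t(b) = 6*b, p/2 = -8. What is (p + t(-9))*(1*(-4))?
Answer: 280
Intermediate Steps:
p = -16 (p = 2*(-8) = -16)
(p + t(-9))*(1*(-4)) = (-16 + 6*(-9))*(1*(-4)) = (-16 - 54)*(-4) = -70*(-4) = 280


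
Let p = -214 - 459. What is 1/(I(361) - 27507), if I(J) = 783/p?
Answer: -673/18512994 ≈ -3.6353e-5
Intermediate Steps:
p = -673
I(J) = -783/673 (I(J) = 783/(-673) = 783*(-1/673) = -783/673)
1/(I(361) - 27507) = 1/(-783/673 - 27507) = 1/(-18512994/673) = -673/18512994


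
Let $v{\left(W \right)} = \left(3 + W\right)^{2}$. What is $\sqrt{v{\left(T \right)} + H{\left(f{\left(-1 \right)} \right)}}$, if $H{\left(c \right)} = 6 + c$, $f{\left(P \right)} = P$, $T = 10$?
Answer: $\sqrt{174} \approx 13.191$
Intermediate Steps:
$\sqrt{v{\left(T \right)} + H{\left(f{\left(-1 \right)} \right)}} = \sqrt{\left(3 + 10\right)^{2} + \left(6 - 1\right)} = \sqrt{13^{2} + 5} = \sqrt{169 + 5} = \sqrt{174}$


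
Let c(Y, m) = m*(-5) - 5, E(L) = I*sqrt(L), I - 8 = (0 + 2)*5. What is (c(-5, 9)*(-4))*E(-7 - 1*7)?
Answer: 3600*I*sqrt(14) ≈ 13470.0*I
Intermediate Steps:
I = 18 (I = 8 + (0 + 2)*5 = 8 + 2*5 = 8 + 10 = 18)
E(L) = 18*sqrt(L)
c(Y, m) = -5 - 5*m (c(Y, m) = -5*m - 5 = -5 - 5*m)
(c(-5, 9)*(-4))*E(-7 - 1*7) = ((-5 - 5*9)*(-4))*(18*sqrt(-7 - 1*7)) = ((-5 - 45)*(-4))*(18*sqrt(-7 - 7)) = (-50*(-4))*(18*sqrt(-14)) = 200*(18*(I*sqrt(14))) = 200*(18*I*sqrt(14)) = 3600*I*sqrt(14)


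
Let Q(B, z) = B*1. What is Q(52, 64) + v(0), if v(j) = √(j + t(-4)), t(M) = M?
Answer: 52 + 2*I ≈ 52.0 + 2.0*I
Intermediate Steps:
Q(B, z) = B
v(j) = √(-4 + j) (v(j) = √(j - 4) = √(-4 + j))
Q(52, 64) + v(0) = 52 + √(-4 + 0) = 52 + √(-4) = 52 + 2*I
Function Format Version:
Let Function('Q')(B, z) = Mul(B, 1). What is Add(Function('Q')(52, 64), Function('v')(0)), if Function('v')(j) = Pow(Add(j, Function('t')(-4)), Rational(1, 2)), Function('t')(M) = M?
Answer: Add(52, Mul(2, I)) ≈ Add(52.000, Mul(2.0000, I))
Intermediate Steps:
Function('Q')(B, z) = B
Function('v')(j) = Pow(Add(-4, j), Rational(1, 2)) (Function('v')(j) = Pow(Add(j, -4), Rational(1, 2)) = Pow(Add(-4, j), Rational(1, 2)))
Add(Function('Q')(52, 64), Function('v')(0)) = Add(52, Pow(Add(-4, 0), Rational(1, 2))) = Add(52, Pow(-4, Rational(1, 2))) = Add(52, Mul(2, I))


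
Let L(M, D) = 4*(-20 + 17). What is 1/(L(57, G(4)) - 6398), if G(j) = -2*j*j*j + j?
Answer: -1/6410 ≈ -0.00015601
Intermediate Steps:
G(j) = j - 2*j³ (G(j) = -2*j²*j + j = -2*j³ + j = j - 2*j³)
L(M, D) = -12 (L(M, D) = 4*(-3) = -12)
1/(L(57, G(4)) - 6398) = 1/(-12 - 6398) = 1/(-6410) = -1/6410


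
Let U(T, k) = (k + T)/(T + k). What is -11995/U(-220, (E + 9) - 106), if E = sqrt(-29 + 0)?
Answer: -11995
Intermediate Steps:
E = I*sqrt(29) (E = sqrt(-29) = I*sqrt(29) ≈ 5.3852*I)
U(T, k) = 1 (U(T, k) = (T + k)/(T + k) = 1)
-11995/U(-220, (E + 9) - 106) = -11995/1 = -11995*1 = -11995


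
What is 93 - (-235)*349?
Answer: 82108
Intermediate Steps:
93 - (-235)*349 = 93 - 235*(-349) = 93 + 82015 = 82108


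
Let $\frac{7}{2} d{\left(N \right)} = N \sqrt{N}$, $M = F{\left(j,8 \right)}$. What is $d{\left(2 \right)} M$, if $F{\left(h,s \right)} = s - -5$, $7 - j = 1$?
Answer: $\frac{52 \sqrt{2}}{7} \approx 10.506$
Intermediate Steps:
$j = 6$ ($j = 7 - 1 = 6$)
$F{\left(h,s \right)} = 5 + s$ ($F{\left(h,s \right)} = s + 5 = 5 + s$)
$M = 13$ ($M = 5 + 8 = 13$)
$d{\left(N \right)} = \frac{2 N^{\frac{3}{2}}}{7}$ ($d{\left(N \right)} = \frac{2 N \sqrt{N}}{7} = \frac{2 N^{\frac{3}{2}}}{7}$)
$d{\left(2 \right)} M = \frac{2 \cdot 2^{\frac{3}{2}}}{7} \cdot 13 = \frac{2 \cdot 2 \sqrt{2}}{7} \cdot 13 = \frac{4 \sqrt{2}}{7} \cdot 13 = \frac{52 \sqrt{2}}{7}$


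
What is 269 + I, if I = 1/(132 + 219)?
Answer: 94420/351 ≈ 269.00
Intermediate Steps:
I = 1/351 ≈ 0.0028490
269 + I = 269 + 1/351 = 94420/351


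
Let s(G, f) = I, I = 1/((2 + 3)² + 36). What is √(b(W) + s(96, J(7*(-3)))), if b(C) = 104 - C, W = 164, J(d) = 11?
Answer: I*√223199/61 ≈ 7.7449*I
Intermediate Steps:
I = 1/61 (I = 1/(5² + 36) = 1/(25 + 36) = 1/61 ≈ 0.016393)
s(G, f) = 1/61
√(b(W) + s(96, J(7*(-3)))) = √((104 - 1*164) + 1/61) = √((104 - 164) + 1/61) = √(-60 + 1/61) = √(-3659/61) = I*√223199/61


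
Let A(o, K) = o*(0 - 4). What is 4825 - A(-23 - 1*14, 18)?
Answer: 4677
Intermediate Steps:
A(o, K) = -4*o (A(o, K) = o*(-4) = -4*o)
4825 - A(-23 - 1*14, 18) = 4825 - (-4)*(-23 - 1*14) = 4825 - (-4)*(-23 - 14) = 4825 - (-4)*(-37) = 4825 - 1*148 = 4825 - 148 = 4677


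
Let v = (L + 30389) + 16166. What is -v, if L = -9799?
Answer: -36756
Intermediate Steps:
v = 36756 (v = (-9799 + 30389) + 16166 = 20590 + 16166 = 36756)
-v = -1*36756 = -36756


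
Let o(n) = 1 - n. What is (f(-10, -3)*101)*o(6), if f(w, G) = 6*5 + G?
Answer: -13635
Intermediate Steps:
f(w, G) = 30 + G
(f(-10, -3)*101)*o(6) = ((30 - 3)*101)*(1 - 1*6) = (27*101)*(1 - 6) = 2727*(-5) = -13635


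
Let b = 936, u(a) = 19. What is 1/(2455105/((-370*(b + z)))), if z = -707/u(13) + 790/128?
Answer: -40716021/298540768 ≈ -0.13638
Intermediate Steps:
z = -37743/1216 (z = -707/19 + 790/128 = -707*1/19 + 790*(1/128) = -707/19 + 395/64 = -37743/1216 ≈ -31.039)
1/(2455105/((-370*(b + z)))) = 1/(2455105/((-370*(936 - 37743/1216)))) = 1/(2455105/((-370*1100433/1216))) = 1/(2455105/(-203580105/608)) = 1/(2455105*(-608/203580105)) = 1/(-298540768/40716021) = -40716021/298540768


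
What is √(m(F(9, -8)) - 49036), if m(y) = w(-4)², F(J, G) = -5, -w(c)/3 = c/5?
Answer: 2*I*√306439/5 ≈ 221.43*I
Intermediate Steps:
w(c) = -3*c/5
m(y) = 144/25 (m(y) = (-⅗*(-4))² = (12/5)² = 144/25)
√(m(F(9, -8)) - 49036) = √(144/25 - 49036) = √(-1225756/25) = 2*I*√306439/5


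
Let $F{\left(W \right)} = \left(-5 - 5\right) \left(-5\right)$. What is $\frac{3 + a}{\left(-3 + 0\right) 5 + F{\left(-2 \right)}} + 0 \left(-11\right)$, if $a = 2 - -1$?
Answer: $\frac{6}{35} \approx 0.17143$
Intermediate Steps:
$a = 3$ ($a = 2 + 1 = 3$)
$F{\left(W \right)} = 50$ ($F{\left(W \right)} = \left(-10\right) \left(-5\right) = 50$)
$\frac{3 + a}{\left(-3 + 0\right) 5 + F{\left(-2 \right)}} + 0 \left(-11\right) = \frac{3 + 3}{\left(-3 + 0\right) 5 + 50} + 0 \left(-11\right) = \frac{6}{\left(-3\right) 5 + 50} + 0 = \frac{6}{-15 + 50} + 0 = \frac{6}{35} + 0 = \frac{6}{35}$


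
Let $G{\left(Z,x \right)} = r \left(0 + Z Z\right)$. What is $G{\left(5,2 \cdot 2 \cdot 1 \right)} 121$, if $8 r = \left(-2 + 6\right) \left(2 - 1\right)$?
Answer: $\frac{3025}{2} \approx 1512.5$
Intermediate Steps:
$r = \frac{1}{2}$ ($r = \frac{\left(-2 + 6\right) \left(2 - 1\right)}{8} = \frac{4 \cdot 1}{8} = \frac{1}{8} \cdot 4 = \frac{1}{2} \approx 0.5$)
$G{\left(Z,x \right)} = \frac{Z^{2}}{2}$ ($G{\left(Z,x \right)} = \frac{0 + Z Z}{2} = \frac{0 + Z^{2}}{2} = \frac{Z^{2}}{2}$)
$G{\left(5,2 \cdot 2 \cdot 1 \right)} 121 = \frac{5^{2}}{2} \cdot 121 = \frac{1}{2} \cdot 25 \cdot 121 = \frac{25}{2} \cdot 121 = \frac{3025}{2}$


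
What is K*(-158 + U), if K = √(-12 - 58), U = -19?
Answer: -177*I*√70 ≈ -1480.9*I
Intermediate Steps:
K = I*√70 (K = √(-70) = I*√70 ≈ 8.3666*I)
K*(-158 + U) = (I*√70)*(-158 - 19) = (I*√70)*(-177) = -177*I*√70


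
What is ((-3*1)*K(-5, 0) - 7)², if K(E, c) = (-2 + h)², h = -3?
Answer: 6724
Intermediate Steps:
K(E, c) = 25 (K(E, c) = (-2 - 3)² = (-5)² = 25)
((-3*1)*K(-5, 0) - 7)² = (-3*1*25 - 7)² = (-3*25 - 7)² = (-75 - 7)² = (-82)² = 6724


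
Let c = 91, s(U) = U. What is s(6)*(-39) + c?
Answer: -143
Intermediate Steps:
s(6)*(-39) + c = 6*(-39) + 91 = -234 + 91 = -143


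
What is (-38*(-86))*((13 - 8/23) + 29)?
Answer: 3130744/23 ≈ 1.3612e+5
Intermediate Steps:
(-38*(-86))*((13 - 8/23) + 29) = 3268*((13 - 8*1/23) + 29) = 3268*((13 - 8/23) + 29) = 3268*(291/23 + 29) = 3268*(958/23) = 3130744/23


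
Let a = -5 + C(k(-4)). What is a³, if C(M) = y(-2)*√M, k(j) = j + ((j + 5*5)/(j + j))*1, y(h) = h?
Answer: 545/2 - 97*I*√106/4 ≈ 272.5 - 249.67*I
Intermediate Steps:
k(j) = j + (25 + j)/(2*j) (k(j) = j + ((j + 25)/((2*j)))*1 = j + ((25 + j)*(1/(2*j)))*1 = j + ((25 + j)/(2*j))*1 = j + (25 + j)/(2*j))
C(M) = -2*√M
a = -5 - I*√106/2 (a = -5 - 2*√(½ - 4 + (25/2)/(-4)) = -5 - 2*√(½ - 4 + (25/2)*(-¼)) = -5 - 2*√(½ - 4 - 25/8) = -5 - I*√106/2 ≈ -5.0 - 5.1478*I)
a³ = (-5 - I*√106/2)³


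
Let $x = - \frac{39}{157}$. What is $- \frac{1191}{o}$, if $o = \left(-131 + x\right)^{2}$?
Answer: $- \frac{29356959}{424607236} \approx -0.069139$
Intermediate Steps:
$x = - \frac{39}{157}$ ($x = \left(-39\right) \frac{1}{157} = - \frac{39}{157} \approx -0.24841$)
$o = \frac{424607236}{24649}$ ($o = \left(-131 - \frac{39}{157}\right)^{2} = \left(- \frac{20606}{157}\right)^{2} = \frac{424607236}{24649} \approx 17226.0$)
$- \frac{1191}{o} = - \frac{1191}{\frac{424607236}{24649}} = \left(-1191\right) \frac{24649}{424607236} = - \frac{29356959}{424607236}$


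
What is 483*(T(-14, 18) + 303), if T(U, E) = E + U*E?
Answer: 33327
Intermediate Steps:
T(U, E) = E + E*U
483*(T(-14, 18) + 303) = 483*(18*(1 - 14) + 303) = 483*(18*(-13) + 303) = 483*(-234 + 303) = 483*69 = 33327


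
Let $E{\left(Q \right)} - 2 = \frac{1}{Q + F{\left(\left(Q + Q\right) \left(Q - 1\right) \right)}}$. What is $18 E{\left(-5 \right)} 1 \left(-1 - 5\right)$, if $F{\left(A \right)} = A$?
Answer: $- \frac{11988}{55} \approx -217.96$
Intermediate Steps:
$E{\left(Q \right)} = 2 + \frac{1}{Q + 2 Q \left(-1 + Q\right)}$ ($E{\left(Q \right)} = 2 + \frac{1}{Q + \left(Q + Q\right) \left(Q - 1\right)} = 2 + \frac{1}{Q + 2 Q \left(-1 + Q\right)}$)
$18 E{\left(-5 \right)} 1 \left(-1 - 5\right) = 18 \frac{1 - -10 + 4 \left(-5\right)^{2}}{\left(-5\right) \left(-1 + 2 \left(-5\right)\right)} 1 \left(-1 - 5\right) = 18 \left(- \frac{1 + 10 + 4 \cdot 25}{5 \left(-1 - 10\right)}\right) 1 \left(-6\right) = 18 \left(- \frac{1 + 10 + 100}{5 \left(-11\right)}\right) \left(-6\right) = 18 \left(\left(- \frac{1}{5}\right) \left(- \frac{1}{11}\right) 111\right) \left(-6\right) = 18 \cdot \frac{111}{55} \left(-6\right) = \frac{1998}{55} \left(-6\right) = - \frac{11988}{55}$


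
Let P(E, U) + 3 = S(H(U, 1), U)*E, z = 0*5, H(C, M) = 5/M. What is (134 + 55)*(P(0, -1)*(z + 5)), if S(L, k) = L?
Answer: -2835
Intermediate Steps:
z = 0
P(E, U) = -3 + 5*E (P(E, U) = -3 + (5/1)*E = -3 + (5*1)*E = -3 + 5*E)
(134 + 55)*(P(0, -1)*(z + 5)) = (134 + 55)*((-3 + 5*0)*(0 + 5)) = 189*((-3 + 0)*5) = 189*(-3*5) = 189*(-15) = -2835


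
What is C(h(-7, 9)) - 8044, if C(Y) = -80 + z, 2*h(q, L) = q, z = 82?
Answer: -8042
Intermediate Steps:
h(q, L) = q/2
C(Y) = 2 (C(Y) = -80 + 82 = 2)
C(h(-7, 9)) - 8044 = 2 - 8044 = -8042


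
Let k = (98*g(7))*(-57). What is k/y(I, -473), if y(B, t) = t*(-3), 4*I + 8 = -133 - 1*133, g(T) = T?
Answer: -13034/473 ≈ -27.556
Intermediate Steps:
I = -137/2 (I = -2 + (-133 - 1*133)/4 = -2 + (-133 - 133)/4 = -2 + (¼)*(-266) = -2 - 133/2 = -137/2 ≈ -68.500)
y(B, t) = -3*t
k = -39102 (k = (98*7)*(-57) = 686*(-57) = -39102)
k/y(I, -473) = -39102/((-3*(-473))) = -39102/1419 = -39102*1/1419 = -13034/473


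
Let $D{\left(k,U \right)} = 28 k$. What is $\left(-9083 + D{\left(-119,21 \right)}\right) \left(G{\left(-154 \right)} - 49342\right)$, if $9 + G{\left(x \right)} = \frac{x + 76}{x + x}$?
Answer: $\frac{94354186225}{154} \approx 6.1269 \cdot 10^{8}$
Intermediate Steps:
$G{\left(x \right)} = -9 + \frac{76 + x}{2 x}$ ($G{\left(x \right)} = -9 + \frac{x + 76}{x + x} = -9 + \frac{76 + x}{2 x}$)
$\left(-9083 + D{\left(-119,21 \right)}\right) \left(G{\left(-154 \right)} - 49342\right) = \left(-9083 + 28 \left(-119\right)\right) \left(\left(- \frac{17}{2} + \frac{38}{-154}\right) - 49342\right) = \left(-9083 - 3332\right) \left(\left(- \frac{17}{2} + 38 \left(- \frac{1}{154}\right)\right) - 49342\right) = - 12415 \left(\left(- \frac{17}{2} - \frac{19}{77}\right) - 49342\right) = - 12415 \left(- \frac{1347}{154} - 49342\right) = \left(-12415\right) \left(- \frac{7600015}{154}\right) = \frac{94354186225}{154}$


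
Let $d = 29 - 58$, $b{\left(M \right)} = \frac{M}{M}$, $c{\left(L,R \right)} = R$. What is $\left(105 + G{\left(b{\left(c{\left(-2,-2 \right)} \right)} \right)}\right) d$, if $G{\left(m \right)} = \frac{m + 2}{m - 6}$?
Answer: $- \frac{15138}{5} \approx -3027.6$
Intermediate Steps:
$b{\left(M \right)} = 1$
$d = -29$
$G{\left(m \right)} = \frac{2 + m}{-6 + m}$
$\left(105 + G{\left(b{\left(c{\left(-2,-2 \right)} \right)} \right)}\right) d = \left(105 + \frac{2 + 1}{-6 + 1}\right) \left(-29\right) = \left(105 + \frac{1}{-5} \cdot 3\right) \left(-29\right) = \left(105 - \frac{3}{5}\right) \left(-29\right) = \frac{522}{5} \left(-29\right) = - \frac{15138}{5}$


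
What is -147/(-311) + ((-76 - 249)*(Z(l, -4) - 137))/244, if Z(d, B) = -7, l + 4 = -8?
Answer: 3647667/18971 ≈ 192.28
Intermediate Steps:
l = -12 (l = -4 - 8 = -12)
-147/(-311) + ((-76 - 249)*(Z(l, -4) - 137))/244 = -147/(-311) + ((-76 - 249)*(-7 - 137))/244 = -147*(-1/311) - 325*(-144)*(1/244) = 147/311 + 46800*(1/244) = 147/311 + 11700/61 = 3647667/18971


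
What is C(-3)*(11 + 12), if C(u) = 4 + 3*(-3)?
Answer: -115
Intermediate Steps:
C(u) = -5 (C(u) = 4 - 9 = -5)
C(-3)*(11 + 12) = -5*(11 + 12) = -5*23 = -115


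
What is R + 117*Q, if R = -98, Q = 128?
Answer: 14878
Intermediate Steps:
R + 117*Q = -98 + 117*128 = -98 + 14976 = 14878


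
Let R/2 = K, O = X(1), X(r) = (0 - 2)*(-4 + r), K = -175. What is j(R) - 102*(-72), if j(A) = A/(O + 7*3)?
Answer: 197938/27 ≈ 7331.0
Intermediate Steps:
X(r) = 8 - 2*r (X(r) = -2*(-4 + r) = 8 - 2*r)
O = 6 (O = 8 - 2*1 = 8 - 2 = 6)
R = -350 (R = 2*(-175) = -350)
j(A) = A/27 (j(A) = A/(6 + 7*3) = A/(6 + 21) = A/27)
j(R) - 102*(-72) = (1/27)*(-350) - 102*(-72) = -350/27 - 1*(-7344) = -350/27 + 7344 = 197938/27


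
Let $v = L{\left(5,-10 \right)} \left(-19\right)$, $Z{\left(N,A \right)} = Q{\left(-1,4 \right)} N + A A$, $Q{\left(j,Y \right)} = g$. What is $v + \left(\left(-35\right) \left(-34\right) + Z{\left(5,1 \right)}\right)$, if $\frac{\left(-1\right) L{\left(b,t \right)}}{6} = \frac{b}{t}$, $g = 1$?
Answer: $1139$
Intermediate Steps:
$Q{\left(j,Y \right)} = 1$
$L{\left(b,t \right)} = - \frac{6 b}{t}$ ($L{\left(b,t \right)} = - 6 \frac{b}{t} = - \frac{6 b}{t}$)
$Z{\left(N,A \right)} = N + A^{2}$ ($Z{\left(N,A \right)} = 1 N + A A = N + A^{2}$)
$v = -57$ ($v = \left(-6\right) 5 \frac{1}{-10} \left(-19\right) = \left(-6\right) 5 \left(- \frac{1}{10}\right) \left(-19\right) = 3 \left(-19\right) = -57$)
$v + \left(\left(-35\right) \left(-34\right) + Z{\left(5,1 \right)}\right) = -57 + \left(\left(-35\right) \left(-34\right) + \left(5 + 1^{2}\right)\right) = -57 + \left(1190 + \left(5 + 1\right)\right) = -57 + \left(1190 + 6\right) = -57 + 1196 = 1139$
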